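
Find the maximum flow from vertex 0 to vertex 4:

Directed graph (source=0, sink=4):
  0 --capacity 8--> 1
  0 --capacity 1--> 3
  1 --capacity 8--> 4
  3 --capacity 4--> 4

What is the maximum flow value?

Computing max flow:
  Flow on (0->1): 8/8
  Flow on (0->3): 1/1
  Flow on (1->4): 8/8
  Flow on (3->4): 1/4
Maximum flow = 9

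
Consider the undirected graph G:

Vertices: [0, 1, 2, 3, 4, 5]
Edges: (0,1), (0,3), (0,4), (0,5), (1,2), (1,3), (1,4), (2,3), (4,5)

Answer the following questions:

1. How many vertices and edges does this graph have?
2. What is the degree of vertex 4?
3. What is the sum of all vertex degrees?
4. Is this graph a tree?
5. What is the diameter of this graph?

Count: 6 vertices, 9 edges.
Vertex 4 has neighbors [0, 1, 5], degree = 3.
Handshaking lemma: 2 * 9 = 18.
A tree on 6 vertices has 5 edges. This graph has 9 edges (4 extra). Not a tree.
Diameter (longest shortest path) = 3.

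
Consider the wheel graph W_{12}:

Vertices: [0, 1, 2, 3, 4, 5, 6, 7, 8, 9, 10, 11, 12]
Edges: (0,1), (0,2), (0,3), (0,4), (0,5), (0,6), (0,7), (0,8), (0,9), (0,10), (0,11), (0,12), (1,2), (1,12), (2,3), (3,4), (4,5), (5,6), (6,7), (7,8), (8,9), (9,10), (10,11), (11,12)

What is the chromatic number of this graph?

W_{12} = C_{12} plus a hub adjacent to every cycle vertex.
The outer cycle needs 2 colors (even cycle); the hub is adjacent to all of them so needs a fresh color.
Chromatic number = 2 + 1 = 3.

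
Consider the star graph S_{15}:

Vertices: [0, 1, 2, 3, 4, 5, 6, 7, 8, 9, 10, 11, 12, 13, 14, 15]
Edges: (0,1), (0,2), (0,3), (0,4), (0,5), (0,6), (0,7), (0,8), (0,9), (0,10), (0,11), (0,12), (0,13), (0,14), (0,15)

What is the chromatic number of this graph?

S_{15} has one hub adjacent to 15 leaves; leaves are pairwise non-adjacent.
Color the hub 0 and every leaf 1.
Chromatic number = 2.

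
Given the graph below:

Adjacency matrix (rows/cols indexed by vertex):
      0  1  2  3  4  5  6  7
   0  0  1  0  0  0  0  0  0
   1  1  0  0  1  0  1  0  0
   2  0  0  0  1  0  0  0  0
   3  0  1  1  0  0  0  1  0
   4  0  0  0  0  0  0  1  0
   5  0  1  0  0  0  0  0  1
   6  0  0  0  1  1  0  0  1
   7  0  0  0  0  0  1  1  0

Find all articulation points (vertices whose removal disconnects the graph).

An articulation point is a vertex whose removal disconnects the graph.
Articulation points: [1, 3, 6]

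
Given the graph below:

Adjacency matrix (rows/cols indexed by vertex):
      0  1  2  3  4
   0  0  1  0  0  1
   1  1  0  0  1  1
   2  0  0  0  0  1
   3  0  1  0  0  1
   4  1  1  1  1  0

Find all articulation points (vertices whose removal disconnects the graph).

An articulation point is a vertex whose removal disconnects the graph.
Articulation points: [4]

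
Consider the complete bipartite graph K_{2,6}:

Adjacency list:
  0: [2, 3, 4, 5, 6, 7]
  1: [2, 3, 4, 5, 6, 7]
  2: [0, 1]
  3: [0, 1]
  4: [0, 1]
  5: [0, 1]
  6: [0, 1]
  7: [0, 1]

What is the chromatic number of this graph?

K_{2,6} is bipartite: vertices split into two independent sets of size 2 and 6.
Color one set 0, the other 1. No adjacent vertices share a color.
Chromatic number = 2.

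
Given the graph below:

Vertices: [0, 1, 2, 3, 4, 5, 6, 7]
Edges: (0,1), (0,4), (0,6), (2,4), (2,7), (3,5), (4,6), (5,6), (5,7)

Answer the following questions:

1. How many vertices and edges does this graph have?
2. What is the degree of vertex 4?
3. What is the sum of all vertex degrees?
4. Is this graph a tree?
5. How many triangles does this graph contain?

Count: 8 vertices, 9 edges.
Vertex 4 has neighbors [0, 2, 6], degree = 3.
Handshaking lemma: 2 * 9 = 18.
A tree on 8 vertices has 7 edges. This graph has 9 edges (2 extra). Not a tree.
Number of triangles = 1.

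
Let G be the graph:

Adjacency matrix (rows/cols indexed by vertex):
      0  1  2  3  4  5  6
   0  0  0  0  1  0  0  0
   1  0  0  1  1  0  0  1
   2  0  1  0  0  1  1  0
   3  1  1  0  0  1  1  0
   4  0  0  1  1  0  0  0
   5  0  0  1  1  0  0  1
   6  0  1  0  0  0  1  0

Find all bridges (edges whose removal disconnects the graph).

A bridge is an edge whose removal increases the number of connected components.
Bridges found: (0,3)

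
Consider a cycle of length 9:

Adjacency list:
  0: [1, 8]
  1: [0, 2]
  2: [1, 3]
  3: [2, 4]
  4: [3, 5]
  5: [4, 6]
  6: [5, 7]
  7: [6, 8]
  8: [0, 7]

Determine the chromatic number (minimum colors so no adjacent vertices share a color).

This is an odd cycle (C_9). Odd cycles are not bipartite (any 2-coloring forces two adjacent vertices to match), and 3 colors suffice.
Chromatic number = 3.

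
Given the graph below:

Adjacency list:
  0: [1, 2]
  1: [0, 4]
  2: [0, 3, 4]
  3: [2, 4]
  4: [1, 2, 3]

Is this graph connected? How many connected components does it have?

Checking connectivity: the graph has 1 connected component(s).
All vertices are reachable from each other. The graph IS connected.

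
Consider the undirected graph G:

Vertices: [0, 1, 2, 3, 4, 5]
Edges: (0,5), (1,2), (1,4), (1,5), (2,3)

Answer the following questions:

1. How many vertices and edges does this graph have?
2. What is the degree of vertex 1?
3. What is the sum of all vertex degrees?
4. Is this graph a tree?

Count: 6 vertices, 5 edges.
Vertex 1 has neighbors [2, 4, 5], degree = 3.
Handshaking lemma: 2 * 5 = 10.
A graph is a tree iff it is connected and has exactly n-1 edges. This graph is connected (all 6 vertices in one component) and has 6-1 = 5 edges. It is a tree.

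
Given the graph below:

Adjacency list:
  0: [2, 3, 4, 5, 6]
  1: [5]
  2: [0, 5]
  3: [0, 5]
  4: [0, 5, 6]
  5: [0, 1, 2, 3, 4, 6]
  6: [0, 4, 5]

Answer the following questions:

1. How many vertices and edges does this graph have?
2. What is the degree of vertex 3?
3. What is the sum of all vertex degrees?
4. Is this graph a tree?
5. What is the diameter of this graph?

Count: 7 vertices, 11 edges.
Vertex 3 has neighbors [0, 5], degree = 2.
Handshaking lemma: 2 * 11 = 22.
A tree on 7 vertices has 6 edges. This graph has 11 edges (5 extra). Not a tree.
Diameter (longest shortest path) = 2.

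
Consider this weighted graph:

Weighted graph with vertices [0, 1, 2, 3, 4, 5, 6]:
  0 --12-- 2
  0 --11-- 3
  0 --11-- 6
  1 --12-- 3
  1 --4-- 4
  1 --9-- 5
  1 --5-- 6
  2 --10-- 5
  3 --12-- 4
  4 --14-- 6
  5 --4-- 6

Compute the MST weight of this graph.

Applying Kruskal's algorithm (sort edges by weight, add if no cycle):
  Add (1,4) w=4
  Add (5,6) w=4
  Add (1,6) w=5
  Skip (1,5) w=9 (creates cycle)
  Add (2,5) w=10
  Add (0,3) w=11
  Add (0,6) w=11
  Skip (0,2) w=12 (creates cycle)
  Skip (1,3) w=12 (creates cycle)
  Skip (3,4) w=12 (creates cycle)
  Skip (4,6) w=14 (creates cycle)
MST weight = 45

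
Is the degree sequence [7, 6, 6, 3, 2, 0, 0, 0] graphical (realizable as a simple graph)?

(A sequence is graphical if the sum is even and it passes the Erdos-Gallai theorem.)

Sum of degrees = 24. Sum is even but fails Erdos-Gallai. The sequence is NOT graphical.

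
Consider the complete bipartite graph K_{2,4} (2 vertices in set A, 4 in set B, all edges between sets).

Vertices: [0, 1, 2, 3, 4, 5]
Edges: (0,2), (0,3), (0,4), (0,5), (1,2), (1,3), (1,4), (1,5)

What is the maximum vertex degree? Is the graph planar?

Set-A vertices have degree 4; set-B vertices have degree 2. Maximum degree = max(2,4) = 4.
min(2,4) <= 2, so K_{2,4} avoids a K_{3,3} subdivision and is planar.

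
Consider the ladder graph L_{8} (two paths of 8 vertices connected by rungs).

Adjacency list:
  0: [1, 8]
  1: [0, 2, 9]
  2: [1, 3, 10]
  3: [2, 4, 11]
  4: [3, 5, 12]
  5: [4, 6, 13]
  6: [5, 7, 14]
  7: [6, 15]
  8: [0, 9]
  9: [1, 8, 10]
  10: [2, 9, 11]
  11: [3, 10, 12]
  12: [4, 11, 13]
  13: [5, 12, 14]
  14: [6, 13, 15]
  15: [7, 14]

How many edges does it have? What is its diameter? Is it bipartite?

Ladder graph L_{8}: 8 rungs + 2 * (8-1) path edges = 8 + 14 = 22 edges.
Diameter = 8.
Ladder graphs are bipartite (alternating coloring along each path).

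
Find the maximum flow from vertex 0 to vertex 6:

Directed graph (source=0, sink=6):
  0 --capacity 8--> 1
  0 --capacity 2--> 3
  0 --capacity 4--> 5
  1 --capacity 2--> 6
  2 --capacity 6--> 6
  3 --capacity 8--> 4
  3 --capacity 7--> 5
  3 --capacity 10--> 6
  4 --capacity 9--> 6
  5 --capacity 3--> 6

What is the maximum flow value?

Computing max flow:
  Flow on (0->1): 2/8
  Flow on (0->3): 2/2
  Flow on (0->5): 3/4
  Flow on (1->6): 2/2
  Flow on (3->6): 2/10
  Flow on (5->6): 3/3
Maximum flow = 7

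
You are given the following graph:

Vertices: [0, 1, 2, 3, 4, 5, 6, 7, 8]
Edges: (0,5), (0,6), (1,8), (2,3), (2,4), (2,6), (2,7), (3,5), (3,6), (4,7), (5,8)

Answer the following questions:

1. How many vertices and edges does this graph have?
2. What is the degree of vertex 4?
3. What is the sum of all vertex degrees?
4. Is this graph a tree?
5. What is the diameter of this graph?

Count: 9 vertices, 11 edges.
Vertex 4 has neighbors [2, 7], degree = 2.
Handshaking lemma: 2 * 11 = 22.
A tree on 9 vertices has 8 edges. This graph has 11 edges (3 extra). Not a tree.
Diameter (longest shortest path) = 5.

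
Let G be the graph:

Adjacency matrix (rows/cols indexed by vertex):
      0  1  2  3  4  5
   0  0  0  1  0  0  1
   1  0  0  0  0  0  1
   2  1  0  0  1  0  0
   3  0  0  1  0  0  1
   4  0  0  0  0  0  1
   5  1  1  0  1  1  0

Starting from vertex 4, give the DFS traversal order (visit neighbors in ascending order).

DFS from vertex 4 (neighbors processed in ascending order):
Visit order: 4, 5, 0, 2, 3, 1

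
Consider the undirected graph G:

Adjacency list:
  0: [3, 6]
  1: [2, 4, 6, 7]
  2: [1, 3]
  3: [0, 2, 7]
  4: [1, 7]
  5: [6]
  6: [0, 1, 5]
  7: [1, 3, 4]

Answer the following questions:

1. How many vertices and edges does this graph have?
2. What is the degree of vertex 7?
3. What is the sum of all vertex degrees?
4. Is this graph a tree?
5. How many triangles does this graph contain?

Count: 8 vertices, 10 edges.
Vertex 7 has neighbors [1, 3, 4], degree = 3.
Handshaking lemma: 2 * 10 = 20.
A tree on 8 vertices has 7 edges. This graph has 10 edges (3 extra). Not a tree.
Number of triangles = 1.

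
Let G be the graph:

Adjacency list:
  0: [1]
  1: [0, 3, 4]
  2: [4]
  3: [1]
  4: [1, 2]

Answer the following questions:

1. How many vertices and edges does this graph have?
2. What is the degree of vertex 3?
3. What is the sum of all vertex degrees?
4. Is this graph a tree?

Count: 5 vertices, 4 edges.
Vertex 3 has neighbors [1], degree = 1.
Handshaking lemma: 2 * 4 = 8.
A graph is a tree iff it is connected and has exactly n-1 edges. This graph is connected (all 5 vertices in one component) and has 5-1 = 4 edges. It is a tree.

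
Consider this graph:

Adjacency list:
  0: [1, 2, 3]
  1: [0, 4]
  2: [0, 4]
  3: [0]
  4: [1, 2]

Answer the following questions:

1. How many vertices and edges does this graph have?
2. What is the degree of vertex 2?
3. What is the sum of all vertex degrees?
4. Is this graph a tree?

Count: 5 vertices, 5 edges.
Vertex 2 has neighbors [0, 4], degree = 2.
Handshaking lemma: 2 * 5 = 10.
A tree on 5 vertices has 4 edges. This graph has 5 edges (1 extra). Not a tree.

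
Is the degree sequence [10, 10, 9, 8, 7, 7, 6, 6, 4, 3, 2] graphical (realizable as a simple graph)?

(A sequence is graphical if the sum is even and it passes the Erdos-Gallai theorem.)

Sum of degrees = 72. Sum is even and passes Erdos-Gallai. The sequence IS graphical.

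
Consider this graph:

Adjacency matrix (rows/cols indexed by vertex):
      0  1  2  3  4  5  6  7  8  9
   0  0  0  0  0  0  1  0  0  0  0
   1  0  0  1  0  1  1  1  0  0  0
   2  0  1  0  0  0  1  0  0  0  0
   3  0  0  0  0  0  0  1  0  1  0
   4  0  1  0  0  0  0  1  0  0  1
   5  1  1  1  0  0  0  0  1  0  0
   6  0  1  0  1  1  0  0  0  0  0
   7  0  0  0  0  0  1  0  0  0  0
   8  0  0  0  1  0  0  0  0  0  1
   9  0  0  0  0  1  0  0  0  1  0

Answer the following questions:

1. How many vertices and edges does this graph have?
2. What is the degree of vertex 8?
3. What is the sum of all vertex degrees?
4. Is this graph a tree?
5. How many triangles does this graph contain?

Count: 10 vertices, 12 edges.
Vertex 8 has neighbors [3, 9], degree = 2.
Handshaking lemma: 2 * 12 = 24.
A tree on 10 vertices has 9 edges. This graph has 12 edges (3 extra). Not a tree.
Number of triangles = 2.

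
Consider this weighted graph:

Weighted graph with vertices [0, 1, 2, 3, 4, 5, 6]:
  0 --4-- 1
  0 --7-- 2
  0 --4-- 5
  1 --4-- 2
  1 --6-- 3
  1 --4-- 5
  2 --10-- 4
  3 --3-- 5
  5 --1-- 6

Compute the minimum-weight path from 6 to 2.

Using Dijkstra's algorithm from vertex 6:
Shortest path: 6 -> 5 -> 1 -> 2
Total weight: 1 + 4 + 4 = 9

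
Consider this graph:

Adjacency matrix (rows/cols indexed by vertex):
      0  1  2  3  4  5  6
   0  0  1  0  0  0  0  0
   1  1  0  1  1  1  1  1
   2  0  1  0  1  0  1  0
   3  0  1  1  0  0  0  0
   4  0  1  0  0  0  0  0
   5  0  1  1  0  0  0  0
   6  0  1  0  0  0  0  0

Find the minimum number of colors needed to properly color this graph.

The graph has a maximum clique of size 3 (lower bound on chromatic number).
A valid 3-coloring: {0: 1, 1: 0, 2: 1, 3: 2, 4: 1, 5: 2, 6: 1}.
Chromatic number = 3.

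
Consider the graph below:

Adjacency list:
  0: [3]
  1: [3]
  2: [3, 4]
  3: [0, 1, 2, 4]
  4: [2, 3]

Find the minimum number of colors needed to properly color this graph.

The graph has a maximum clique of size 3 (lower bound on chromatic number).
A valid 3-coloring: {0: 1, 1: 1, 2: 1, 3: 0, 4: 2}.
Chromatic number = 3.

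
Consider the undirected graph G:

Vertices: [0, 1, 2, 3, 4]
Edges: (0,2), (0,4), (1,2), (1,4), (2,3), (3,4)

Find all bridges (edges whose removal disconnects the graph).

No bridges found. The graph is 2-edge-connected (no single edge removal disconnects it).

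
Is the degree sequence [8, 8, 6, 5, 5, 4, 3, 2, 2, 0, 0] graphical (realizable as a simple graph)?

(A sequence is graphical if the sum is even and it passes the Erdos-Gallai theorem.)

Sum of degrees = 43. Sum is odd, so the sequence is NOT graphical.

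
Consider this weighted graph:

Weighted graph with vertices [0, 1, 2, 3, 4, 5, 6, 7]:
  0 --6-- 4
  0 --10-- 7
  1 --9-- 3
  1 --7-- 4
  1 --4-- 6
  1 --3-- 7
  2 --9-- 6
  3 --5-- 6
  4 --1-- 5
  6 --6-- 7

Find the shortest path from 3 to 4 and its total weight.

Using Dijkstra's algorithm from vertex 3:
Shortest path: 3 -> 1 -> 4
Total weight: 9 + 7 = 16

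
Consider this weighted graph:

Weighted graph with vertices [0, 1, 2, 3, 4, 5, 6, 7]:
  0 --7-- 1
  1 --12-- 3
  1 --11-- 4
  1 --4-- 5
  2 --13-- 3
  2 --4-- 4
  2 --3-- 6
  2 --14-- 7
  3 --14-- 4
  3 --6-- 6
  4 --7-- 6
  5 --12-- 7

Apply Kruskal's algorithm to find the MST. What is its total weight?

Applying Kruskal's algorithm (sort edges by weight, add if no cycle):
  Add (2,6) w=3
  Add (1,5) w=4
  Add (2,4) w=4
  Add (3,6) w=6
  Add (0,1) w=7
  Skip (4,6) w=7 (creates cycle)
  Add (1,4) w=11
  Skip (1,3) w=12 (creates cycle)
  Add (5,7) w=12
  Skip (2,3) w=13 (creates cycle)
  Skip (2,7) w=14 (creates cycle)
  Skip (3,4) w=14 (creates cycle)
MST weight = 47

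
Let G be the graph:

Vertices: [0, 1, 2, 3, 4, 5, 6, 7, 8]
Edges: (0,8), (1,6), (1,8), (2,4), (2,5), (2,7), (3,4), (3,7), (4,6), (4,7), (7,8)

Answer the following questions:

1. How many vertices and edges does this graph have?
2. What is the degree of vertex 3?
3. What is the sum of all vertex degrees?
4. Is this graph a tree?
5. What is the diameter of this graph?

Count: 9 vertices, 11 edges.
Vertex 3 has neighbors [4, 7], degree = 2.
Handshaking lemma: 2 * 11 = 22.
A tree on 9 vertices has 8 edges. This graph has 11 edges (3 extra). Not a tree.
Diameter (longest shortest path) = 4.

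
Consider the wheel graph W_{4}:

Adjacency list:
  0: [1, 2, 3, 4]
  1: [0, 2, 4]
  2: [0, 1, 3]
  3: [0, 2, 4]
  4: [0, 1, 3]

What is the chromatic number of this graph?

W_{4} = C_{4} plus a hub adjacent to every cycle vertex.
The outer cycle needs 2 colors (even cycle); the hub is adjacent to all of them so needs a fresh color.
Chromatic number = 2 + 1 = 3.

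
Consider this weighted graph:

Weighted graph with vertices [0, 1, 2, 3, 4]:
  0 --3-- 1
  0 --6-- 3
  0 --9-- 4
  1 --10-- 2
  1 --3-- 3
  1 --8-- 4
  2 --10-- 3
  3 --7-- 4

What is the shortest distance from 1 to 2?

Using Dijkstra's algorithm from vertex 1:
Shortest path: 1 -> 2
Total weight: 10 = 10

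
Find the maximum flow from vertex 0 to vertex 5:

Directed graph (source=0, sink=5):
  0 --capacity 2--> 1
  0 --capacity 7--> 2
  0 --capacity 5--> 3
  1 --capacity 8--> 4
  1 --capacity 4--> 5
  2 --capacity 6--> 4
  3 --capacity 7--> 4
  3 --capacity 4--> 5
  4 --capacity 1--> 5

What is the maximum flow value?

Computing max flow:
  Flow on (0->1): 2/2
  Flow on (0->2): 1/7
  Flow on (0->3): 4/5
  Flow on (1->5): 2/4
  Flow on (2->4): 1/6
  Flow on (3->5): 4/4
  Flow on (4->5): 1/1
Maximum flow = 7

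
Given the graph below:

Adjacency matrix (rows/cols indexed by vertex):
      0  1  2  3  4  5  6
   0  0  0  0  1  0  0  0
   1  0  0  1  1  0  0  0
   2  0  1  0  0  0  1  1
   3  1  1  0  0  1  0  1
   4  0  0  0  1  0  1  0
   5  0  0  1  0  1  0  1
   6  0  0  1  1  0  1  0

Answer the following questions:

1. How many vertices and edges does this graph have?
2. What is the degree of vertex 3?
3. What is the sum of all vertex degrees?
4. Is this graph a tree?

Count: 7 vertices, 9 edges.
Vertex 3 has neighbors [0, 1, 4, 6], degree = 4.
Handshaking lemma: 2 * 9 = 18.
A tree on 7 vertices has 6 edges. This graph has 9 edges (3 extra). Not a tree.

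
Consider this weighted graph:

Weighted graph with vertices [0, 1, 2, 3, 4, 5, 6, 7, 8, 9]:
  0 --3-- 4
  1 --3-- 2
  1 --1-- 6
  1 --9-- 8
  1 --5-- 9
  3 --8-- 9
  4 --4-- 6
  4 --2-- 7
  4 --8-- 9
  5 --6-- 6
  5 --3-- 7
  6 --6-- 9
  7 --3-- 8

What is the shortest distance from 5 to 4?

Using Dijkstra's algorithm from vertex 5:
Shortest path: 5 -> 7 -> 4
Total weight: 3 + 2 = 5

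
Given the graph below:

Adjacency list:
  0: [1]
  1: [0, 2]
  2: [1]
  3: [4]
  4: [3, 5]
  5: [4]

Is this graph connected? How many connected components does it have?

Checking connectivity: the graph has 2 connected component(s).
Components: [[0, 1, 2], [3, 4, 5]]. The graph is NOT connected.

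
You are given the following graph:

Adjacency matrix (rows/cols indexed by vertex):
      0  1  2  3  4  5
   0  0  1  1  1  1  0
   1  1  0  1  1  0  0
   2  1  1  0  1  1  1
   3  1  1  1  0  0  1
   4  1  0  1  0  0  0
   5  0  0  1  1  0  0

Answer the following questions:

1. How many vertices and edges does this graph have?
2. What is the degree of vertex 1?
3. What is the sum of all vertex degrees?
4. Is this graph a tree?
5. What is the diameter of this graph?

Count: 6 vertices, 10 edges.
Vertex 1 has neighbors [0, 2, 3], degree = 3.
Handshaking lemma: 2 * 10 = 20.
A tree on 6 vertices has 5 edges. This graph has 10 edges (5 extra). Not a tree.
Diameter (longest shortest path) = 2.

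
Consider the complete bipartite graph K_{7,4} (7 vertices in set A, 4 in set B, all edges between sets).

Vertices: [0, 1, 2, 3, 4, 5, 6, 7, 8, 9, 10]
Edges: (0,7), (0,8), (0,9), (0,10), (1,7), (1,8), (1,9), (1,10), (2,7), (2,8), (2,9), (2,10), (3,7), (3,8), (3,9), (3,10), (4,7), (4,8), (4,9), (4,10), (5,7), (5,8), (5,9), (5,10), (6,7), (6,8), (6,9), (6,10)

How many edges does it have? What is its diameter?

K_{7,4} has 7 * 4 = 28 edges.
Any vertex reaches any opposite-side vertex in 1 step; same-side vertices reach in 2 steps via any opposite-side vertex.
Diameter = 2.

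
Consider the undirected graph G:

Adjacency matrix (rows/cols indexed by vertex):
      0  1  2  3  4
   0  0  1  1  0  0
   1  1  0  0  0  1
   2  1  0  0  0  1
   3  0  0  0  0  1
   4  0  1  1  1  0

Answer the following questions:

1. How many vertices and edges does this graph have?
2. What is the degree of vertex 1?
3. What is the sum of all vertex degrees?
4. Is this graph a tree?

Count: 5 vertices, 5 edges.
Vertex 1 has neighbors [0, 4], degree = 2.
Handshaking lemma: 2 * 5 = 10.
A tree on 5 vertices has 4 edges. This graph has 5 edges (1 extra). Not a tree.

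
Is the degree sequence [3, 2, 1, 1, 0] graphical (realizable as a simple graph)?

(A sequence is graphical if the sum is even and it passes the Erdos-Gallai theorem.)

Sum of degrees = 7. Sum is odd, so the sequence is NOT graphical.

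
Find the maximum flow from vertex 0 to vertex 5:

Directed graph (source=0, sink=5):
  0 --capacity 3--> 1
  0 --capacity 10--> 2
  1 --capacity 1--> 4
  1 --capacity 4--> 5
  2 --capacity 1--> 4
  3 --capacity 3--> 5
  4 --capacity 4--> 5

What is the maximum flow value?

Computing max flow:
  Flow on (0->1): 3/3
  Flow on (0->2): 1/10
  Flow on (1->5): 3/4
  Flow on (2->4): 1/1
  Flow on (4->5): 1/4
Maximum flow = 4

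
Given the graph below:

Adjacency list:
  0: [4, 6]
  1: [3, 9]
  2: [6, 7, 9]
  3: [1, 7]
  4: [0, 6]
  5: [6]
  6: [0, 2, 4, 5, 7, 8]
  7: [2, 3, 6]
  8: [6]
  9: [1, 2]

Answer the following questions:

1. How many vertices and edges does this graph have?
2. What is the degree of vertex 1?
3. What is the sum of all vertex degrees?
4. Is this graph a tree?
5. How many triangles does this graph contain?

Count: 10 vertices, 12 edges.
Vertex 1 has neighbors [3, 9], degree = 2.
Handshaking lemma: 2 * 12 = 24.
A tree on 10 vertices has 9 edges. This graph has 12 edges (3 extra). Not a tree.
Number of triangles = 2.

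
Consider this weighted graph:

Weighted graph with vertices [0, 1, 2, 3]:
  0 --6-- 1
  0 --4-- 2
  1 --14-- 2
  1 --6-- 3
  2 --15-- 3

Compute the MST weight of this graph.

Applying Kruskal's algorithm (sort edges by weight, add if no cycle):
  Add (0,2) w=4
  Add (0,1) w=6
  Add (1,3) w=6
  Skip (1,2) w=14 (creates cycle)
  Skip (2,3) w=15 (creates cycle)
MST weight = 16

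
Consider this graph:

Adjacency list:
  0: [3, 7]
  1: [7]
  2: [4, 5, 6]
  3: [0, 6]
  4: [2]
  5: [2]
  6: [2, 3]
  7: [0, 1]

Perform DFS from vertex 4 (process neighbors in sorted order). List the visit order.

DFS from vertex 4 (neighbors processed in ascending order):
Visit order: 4, 2, 5, 6, 3, 0, 7, 1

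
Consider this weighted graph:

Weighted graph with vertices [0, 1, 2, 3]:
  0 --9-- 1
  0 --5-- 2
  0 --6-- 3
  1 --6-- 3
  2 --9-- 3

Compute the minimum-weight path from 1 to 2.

Using Dijkstra's algorithm from vertex 1:
Shortest path: 1 -> 0 -> 2
Total weight: 9 + 5 = 14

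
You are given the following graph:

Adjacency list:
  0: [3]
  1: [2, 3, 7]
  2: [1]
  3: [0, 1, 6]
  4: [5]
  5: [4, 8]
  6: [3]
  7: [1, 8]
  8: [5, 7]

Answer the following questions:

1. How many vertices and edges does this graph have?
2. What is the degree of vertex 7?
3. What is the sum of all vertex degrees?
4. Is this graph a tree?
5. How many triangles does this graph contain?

Count: 9 vertices, 8 edges.
Vertex 7 has neighbors [1, 8], degree = 2.
Handshaking lemma: 2 * 8 = 16.
A graph is a tree iff it is connected and has exactly n-1 edges. This graph is connected (all 9 vertices in one component) and has 9-1 = 8 edges. It is a tree.
Number of triangles = 0.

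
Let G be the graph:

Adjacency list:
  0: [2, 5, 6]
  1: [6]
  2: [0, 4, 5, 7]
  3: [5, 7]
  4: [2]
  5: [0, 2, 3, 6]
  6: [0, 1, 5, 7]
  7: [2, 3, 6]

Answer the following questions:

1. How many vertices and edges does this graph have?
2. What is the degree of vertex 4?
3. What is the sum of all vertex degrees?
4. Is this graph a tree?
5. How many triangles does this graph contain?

Count: 8 vertices, 11 edges.
Vertex 4 has neighbors [2], degree = 1.
Handshaking lemma: 2 * 11 = 22.
A tree on 8 vertices has 7 edges. This graph has 11 edges (4 extra). Not a tree.
Number of triangles = 2.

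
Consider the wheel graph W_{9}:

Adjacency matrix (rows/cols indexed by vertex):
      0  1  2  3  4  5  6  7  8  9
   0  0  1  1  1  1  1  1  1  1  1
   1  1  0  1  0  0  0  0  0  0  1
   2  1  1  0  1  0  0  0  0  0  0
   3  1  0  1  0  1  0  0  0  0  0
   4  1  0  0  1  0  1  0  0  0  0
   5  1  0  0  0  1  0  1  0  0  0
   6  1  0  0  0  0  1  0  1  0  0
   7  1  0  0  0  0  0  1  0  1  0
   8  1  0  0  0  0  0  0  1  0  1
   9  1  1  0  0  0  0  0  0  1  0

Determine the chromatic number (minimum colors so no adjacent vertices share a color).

W_{9} = C_{9} plus a hub adjacent to every cycle vertex.
The outer cycle needs 3 colors (odd cycle); the hub is adjacent to all of them so needs a fresh color.
Chromatic number = 3 + 1 = 4.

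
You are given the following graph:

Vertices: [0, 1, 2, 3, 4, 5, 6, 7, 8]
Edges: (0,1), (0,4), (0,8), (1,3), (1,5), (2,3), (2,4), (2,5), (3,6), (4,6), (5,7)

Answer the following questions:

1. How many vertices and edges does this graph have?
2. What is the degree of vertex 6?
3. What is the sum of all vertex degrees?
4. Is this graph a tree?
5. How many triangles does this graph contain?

Count: 9 vertices, 11 edges.
Vertex 6 has neighbors [3, 4], degree = 2.
Handshaking lemma: 2 * 11 = 22.
A tree on 9 vertices has 8 edges. This graph has 11 edges (3 extra). Not a tree.
Number of triangles = 0.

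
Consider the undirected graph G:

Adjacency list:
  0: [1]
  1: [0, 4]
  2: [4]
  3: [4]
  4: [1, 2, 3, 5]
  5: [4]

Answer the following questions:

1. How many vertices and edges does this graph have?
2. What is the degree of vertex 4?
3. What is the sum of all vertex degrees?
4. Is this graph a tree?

Count: 6 vertices, 5 edges.
Vertex 4 has neighbors [1, 2, 3, 5], degree = 4.
Handshaking lemma: 2 * 5 = 10.
A graph is a tree iff it is connected and has exactly n-1 edges. This graph is connected (all 6 vertices in one component) and has 6-1 = 5 edges. It is a tree.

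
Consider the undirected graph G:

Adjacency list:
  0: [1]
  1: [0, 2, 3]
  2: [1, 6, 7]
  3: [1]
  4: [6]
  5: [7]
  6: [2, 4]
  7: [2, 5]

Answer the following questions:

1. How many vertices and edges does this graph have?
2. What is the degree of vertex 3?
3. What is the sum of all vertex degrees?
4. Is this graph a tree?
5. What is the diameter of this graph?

Count: 8 vertices, 7 edges.
Vertex 3 has neighbors [1], degree = 1.
Handshaking lemma: 2 * 7 = 14.
A graph is a tree iff it is connected and has exactly n-1 edges. This graph is connected (all 8 vertices in one component) and has 8-1 = 7 edges. It is a tree.
Diameter (longest shortest path) = 4.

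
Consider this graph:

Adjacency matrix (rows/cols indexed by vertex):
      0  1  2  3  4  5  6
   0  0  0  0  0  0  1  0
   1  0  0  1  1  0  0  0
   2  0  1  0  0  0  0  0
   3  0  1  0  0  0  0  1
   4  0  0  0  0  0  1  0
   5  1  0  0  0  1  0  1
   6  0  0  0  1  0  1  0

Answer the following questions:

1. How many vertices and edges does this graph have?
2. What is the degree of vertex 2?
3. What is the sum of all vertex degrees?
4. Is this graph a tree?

Count: 7 vertices, 6 edges.
Vertex 2 has neighbors [1], degree = 1.
Handshaking lemma: 2 * 6 = 12.
A graph is a tree iff it is connected and has exactly n-1 edges. This graph is connected (all 7 vertices in one component) and has 7-1 = 6 edges. It is a tree.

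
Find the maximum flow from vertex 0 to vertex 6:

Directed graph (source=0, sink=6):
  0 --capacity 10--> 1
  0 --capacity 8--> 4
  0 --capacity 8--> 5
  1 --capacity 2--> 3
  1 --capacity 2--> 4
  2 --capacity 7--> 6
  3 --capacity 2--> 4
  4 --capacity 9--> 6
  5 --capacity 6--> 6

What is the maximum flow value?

Computing max flow:
  Flow on (0->1): 2/10
  Flow on (0->4): 7/8
  Flow on (0->5): 6/8
  Flow on (1->4): 2/2
  Flow on (4->6): 9/9
  Flow on (5->6): 6/6
Maximum flow = 15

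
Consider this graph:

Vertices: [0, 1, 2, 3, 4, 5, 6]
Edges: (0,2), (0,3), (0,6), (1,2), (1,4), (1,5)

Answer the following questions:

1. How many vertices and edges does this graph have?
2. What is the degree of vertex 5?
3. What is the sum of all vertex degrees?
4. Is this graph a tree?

Count: 7 vertices, 6 edges.
Vertex 5 has neighbors [1], degree = 1.
Handshaking lemma: 2 * 6 = 12.
A graph is a tree iff it is connected and has exactly n-1 edges. This graph is connected (all 7 vertices in one component) and has 7-1 = 6 edges. It is a tree.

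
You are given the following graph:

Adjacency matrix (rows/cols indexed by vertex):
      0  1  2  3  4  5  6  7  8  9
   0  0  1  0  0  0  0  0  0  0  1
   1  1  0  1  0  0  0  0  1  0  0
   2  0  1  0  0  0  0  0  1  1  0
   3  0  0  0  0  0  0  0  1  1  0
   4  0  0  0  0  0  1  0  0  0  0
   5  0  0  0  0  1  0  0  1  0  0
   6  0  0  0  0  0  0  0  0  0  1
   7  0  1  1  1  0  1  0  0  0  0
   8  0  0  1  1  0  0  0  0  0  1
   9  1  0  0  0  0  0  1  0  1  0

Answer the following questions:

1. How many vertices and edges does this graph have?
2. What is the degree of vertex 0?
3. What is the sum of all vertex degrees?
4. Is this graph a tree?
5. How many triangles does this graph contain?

Count: 10 vertices, 12 edges.
Vertex 0 has neighbors [1, 9], degree = 2.
Handshaking lemma: 2 * 12 = 24.
A tree on 10 vertices has 9 edges. This graph has 12 edges (3 extra). Not a tree.
Number of triangles = 1.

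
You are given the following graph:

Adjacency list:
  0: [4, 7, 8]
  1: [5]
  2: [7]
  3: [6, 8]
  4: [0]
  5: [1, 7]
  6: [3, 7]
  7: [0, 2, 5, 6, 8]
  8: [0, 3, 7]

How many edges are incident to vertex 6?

Vertex 6 has neighbors [3, 7], so deg(6) = 2.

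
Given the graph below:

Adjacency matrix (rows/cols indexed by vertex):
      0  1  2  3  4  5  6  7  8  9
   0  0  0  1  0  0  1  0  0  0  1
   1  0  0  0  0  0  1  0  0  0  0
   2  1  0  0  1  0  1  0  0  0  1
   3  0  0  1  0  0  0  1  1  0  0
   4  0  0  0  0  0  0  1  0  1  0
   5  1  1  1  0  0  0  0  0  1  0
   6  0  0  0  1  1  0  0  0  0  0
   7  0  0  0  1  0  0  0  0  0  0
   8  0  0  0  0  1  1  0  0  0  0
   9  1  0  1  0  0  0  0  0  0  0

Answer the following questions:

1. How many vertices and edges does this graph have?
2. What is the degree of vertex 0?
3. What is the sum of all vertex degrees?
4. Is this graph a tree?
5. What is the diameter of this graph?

Count: 10 vertices, 12 edges.
Vertex 0 has neighbors [2, 5, 9], degree = 3.
Handshaking lemma: 2 * 12 = 24.
A tree on 10 vertices has 9 edges. This graph has 12 edges (3 extra). Not a tree.
Diameter (longest shortest path) = 4.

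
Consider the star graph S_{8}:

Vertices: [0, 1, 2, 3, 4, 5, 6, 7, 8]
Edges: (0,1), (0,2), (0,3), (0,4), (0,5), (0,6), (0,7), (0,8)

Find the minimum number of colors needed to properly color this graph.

S_{8} has one hub adjacent to 8 leaves; leaves are pairwise non-adjacent.
Color the hub 0 and every leaf 1.
Chromatic number = 2.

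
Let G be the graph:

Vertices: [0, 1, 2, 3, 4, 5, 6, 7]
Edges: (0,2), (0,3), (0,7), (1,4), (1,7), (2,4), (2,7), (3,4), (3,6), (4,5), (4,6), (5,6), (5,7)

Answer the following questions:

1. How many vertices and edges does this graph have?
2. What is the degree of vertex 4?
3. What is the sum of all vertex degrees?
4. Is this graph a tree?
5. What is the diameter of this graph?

Count: 8 vertices, 13 edges.
Vertex 4 has neighbors [1, 2, 3, 5, 6], degree = 5.
Handshaking lemma: 2 * 13 = 26.
A tree on 8 vertices has 7 edges. This graph has 13 edges (6 extra). Not a tree.
Diameter (longest shortest path) = 2.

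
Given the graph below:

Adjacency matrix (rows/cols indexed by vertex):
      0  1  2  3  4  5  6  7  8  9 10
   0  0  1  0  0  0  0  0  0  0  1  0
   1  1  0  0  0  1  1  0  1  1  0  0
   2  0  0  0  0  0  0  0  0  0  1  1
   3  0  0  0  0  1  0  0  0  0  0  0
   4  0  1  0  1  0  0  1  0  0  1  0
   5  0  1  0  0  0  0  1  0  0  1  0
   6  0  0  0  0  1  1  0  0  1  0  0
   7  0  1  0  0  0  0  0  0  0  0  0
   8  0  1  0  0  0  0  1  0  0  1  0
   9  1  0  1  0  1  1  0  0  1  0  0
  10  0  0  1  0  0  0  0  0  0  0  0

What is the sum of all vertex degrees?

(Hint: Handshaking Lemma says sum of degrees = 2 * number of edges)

Count edges: 15 edges.
By Handshaking Lemma: sum of degrees = 2 * 15 = 30.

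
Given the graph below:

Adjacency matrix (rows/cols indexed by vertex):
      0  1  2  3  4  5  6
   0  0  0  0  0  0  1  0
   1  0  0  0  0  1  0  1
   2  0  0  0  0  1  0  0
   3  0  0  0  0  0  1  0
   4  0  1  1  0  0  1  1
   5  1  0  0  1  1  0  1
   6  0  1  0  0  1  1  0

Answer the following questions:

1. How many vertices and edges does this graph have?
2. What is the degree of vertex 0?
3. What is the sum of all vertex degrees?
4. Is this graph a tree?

Count: 7 vertices, 8 edges.
Vertex 0 has neighbors [5], degree = 1.
Handshaking lemma: 2 * 8 = 16.
A tree on 7 vertices has 6 edges. This graph has 8 edges (2 extra). Not a tree.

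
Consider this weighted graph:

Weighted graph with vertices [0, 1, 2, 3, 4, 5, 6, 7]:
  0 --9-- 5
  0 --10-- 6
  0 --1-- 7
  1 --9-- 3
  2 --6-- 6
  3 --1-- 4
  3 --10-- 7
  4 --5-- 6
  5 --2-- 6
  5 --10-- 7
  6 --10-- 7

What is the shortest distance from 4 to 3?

Using Dijkstra's algorithm from vertex 4:
Shortest path: 4 -> 3
Total weight: 1 = 1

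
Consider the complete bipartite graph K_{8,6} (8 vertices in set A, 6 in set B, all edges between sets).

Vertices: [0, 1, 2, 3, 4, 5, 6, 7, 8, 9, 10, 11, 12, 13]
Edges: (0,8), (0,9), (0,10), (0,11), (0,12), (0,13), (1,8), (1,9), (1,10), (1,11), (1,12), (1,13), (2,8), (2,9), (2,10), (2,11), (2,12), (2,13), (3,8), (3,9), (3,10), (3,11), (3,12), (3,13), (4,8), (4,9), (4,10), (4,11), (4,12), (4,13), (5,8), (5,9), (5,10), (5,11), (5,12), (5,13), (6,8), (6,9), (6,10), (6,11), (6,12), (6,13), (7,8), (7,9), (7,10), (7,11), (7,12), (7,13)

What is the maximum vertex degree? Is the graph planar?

Set-A vertices have degree 6; set-B vertices have degree 8. Maximum degree = max(8,6) = 8.
K_{8,6} contains K_{3,3} as a subgraph (since both sides have >= 3 vertices); by Kuratowski's theorem it is not planar.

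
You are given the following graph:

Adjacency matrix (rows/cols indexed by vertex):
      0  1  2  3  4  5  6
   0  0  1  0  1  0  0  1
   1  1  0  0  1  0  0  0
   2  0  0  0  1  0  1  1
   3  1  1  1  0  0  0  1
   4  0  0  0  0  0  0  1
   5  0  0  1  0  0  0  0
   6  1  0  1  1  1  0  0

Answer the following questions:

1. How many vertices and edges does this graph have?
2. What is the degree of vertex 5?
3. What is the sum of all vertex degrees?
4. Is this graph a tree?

Count: 7 vertices, 9 edges.
Vertex 5 has neighbors [2], degree = 1.
Handshaking lemma: 2 * 9 = 18.
A tree on 7 vertices has 6 edges. This graph has 9 edges (3 extra). Not a tree.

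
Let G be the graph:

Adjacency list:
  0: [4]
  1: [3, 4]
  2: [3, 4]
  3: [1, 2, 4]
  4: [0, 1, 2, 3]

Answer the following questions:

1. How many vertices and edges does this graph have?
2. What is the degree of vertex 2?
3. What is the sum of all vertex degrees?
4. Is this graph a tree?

Count: 5 vertices, 6 edges.
Vertex 2 has neighbors [3, 4], degree = 2.
Handshaking lemma: 2 * 6 = 12.
A tree on 5 vertices has 4 edges. This graph has 6 edges (2 extra). Not a tree.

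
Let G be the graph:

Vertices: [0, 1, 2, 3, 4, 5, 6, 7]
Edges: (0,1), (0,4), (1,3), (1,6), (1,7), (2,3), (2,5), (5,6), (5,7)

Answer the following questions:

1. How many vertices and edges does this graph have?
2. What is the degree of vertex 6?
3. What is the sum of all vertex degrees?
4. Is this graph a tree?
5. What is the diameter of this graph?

Count: 8 vertices, 9 edges.
Vertex 6 has neighbors [1, 5], degree = 2.
Handshaking lemma: 2 * 9 = 18.
A tree on 8 vertices has 7 edges. This graph has 9 edges (2 extra). Not a tree.
Diameter (longest shortest path) = 4.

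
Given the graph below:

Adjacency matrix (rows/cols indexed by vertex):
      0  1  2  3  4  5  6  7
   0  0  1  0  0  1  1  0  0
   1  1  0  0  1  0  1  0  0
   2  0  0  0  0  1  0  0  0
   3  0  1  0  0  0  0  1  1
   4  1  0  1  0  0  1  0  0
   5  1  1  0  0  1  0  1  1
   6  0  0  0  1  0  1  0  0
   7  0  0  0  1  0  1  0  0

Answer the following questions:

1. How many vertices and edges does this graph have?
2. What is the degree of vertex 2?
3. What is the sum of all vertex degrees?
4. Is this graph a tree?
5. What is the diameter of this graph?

Count: 8 vertices, 11 edges.
Vertex 2 has neighbors [4], degree = 1.
Handshaking lemma: 2 * 11 = 22.
A tree on 8 vertices has 7 edges. This graph has 11 edges (4 extra). Not a tree.
Diameter (longest shortest path) = 4.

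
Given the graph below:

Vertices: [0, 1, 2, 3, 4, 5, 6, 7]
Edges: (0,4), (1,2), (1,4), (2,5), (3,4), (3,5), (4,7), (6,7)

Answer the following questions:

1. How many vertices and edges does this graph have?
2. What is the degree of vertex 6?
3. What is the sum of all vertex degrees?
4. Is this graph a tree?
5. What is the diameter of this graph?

Count: 8 vertices, 8 edges.
Vertex 6 has neighbors [7], degree = 1.
Handshaking lemma: 2 * 8 = 16.
A tree on 8 vertices has 7 edges. This graph has 8 edges (1 extra). Not a tree.
Diameter (longest shortest path) = 4.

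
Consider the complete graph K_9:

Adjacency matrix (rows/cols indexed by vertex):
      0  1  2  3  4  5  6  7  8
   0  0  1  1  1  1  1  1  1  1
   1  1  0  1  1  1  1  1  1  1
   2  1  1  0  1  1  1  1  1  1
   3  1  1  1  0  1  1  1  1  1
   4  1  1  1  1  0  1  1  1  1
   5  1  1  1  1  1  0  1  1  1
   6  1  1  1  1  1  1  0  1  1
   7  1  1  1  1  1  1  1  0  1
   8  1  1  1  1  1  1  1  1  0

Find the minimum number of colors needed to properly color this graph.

In K_9, every vertex is adjacent to every other vertex.
Each vertex needs a unique color.
Chromatic number = 9.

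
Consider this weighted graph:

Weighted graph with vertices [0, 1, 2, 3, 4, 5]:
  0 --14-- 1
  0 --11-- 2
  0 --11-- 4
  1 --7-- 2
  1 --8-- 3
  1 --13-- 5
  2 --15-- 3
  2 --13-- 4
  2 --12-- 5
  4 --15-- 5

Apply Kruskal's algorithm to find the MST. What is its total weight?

Applying Kruskal's algorithm (sort edges by weight, add if no cycle):
  Add (1,2) w=7
  Add (1,3) w=8
  Add (0,2) w=11
  Add (0,4) w=11
  Add (2,5) w=12
  Skip (1,5) w=13 (creates cycle)
  Skip (2,4) w=13 (creates cycle)
  Skip (0,1) w=14 (creates cycle)
  Skip (2,3) w=15 (creates cycle)
  Skip (4,5) w=15 (creates cycle)
MST weight = 49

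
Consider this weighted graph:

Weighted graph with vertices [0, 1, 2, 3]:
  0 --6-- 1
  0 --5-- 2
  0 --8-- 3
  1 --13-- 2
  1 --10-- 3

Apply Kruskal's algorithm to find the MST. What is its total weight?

Applying Kruskal's algorithm (sort edges by weight, add if no cycle):
  Add (0,2) w=5
  Add (0,1) w=6
  Add (0,3) w=8
  Skip (1,3) w=10 (creates cycle)
  Skip (1,2) w=13 (creates cycle)
MST weight = 19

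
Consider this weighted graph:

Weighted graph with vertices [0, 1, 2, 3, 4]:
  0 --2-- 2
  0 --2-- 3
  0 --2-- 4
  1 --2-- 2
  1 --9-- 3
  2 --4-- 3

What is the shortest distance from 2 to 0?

Using Dijkstra's algorithm from vertex 2:
Shortest path: 2 -> 0
Total weight: 2 = 2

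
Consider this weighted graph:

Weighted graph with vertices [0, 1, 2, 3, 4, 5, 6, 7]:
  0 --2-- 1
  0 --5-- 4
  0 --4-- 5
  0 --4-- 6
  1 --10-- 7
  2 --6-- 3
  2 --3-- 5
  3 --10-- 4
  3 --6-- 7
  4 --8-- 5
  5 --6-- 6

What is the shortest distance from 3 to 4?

Using Dijkstra's algorithm from vertex 3:
Shortest path: 3 -> 4
Total weight: 10 = 10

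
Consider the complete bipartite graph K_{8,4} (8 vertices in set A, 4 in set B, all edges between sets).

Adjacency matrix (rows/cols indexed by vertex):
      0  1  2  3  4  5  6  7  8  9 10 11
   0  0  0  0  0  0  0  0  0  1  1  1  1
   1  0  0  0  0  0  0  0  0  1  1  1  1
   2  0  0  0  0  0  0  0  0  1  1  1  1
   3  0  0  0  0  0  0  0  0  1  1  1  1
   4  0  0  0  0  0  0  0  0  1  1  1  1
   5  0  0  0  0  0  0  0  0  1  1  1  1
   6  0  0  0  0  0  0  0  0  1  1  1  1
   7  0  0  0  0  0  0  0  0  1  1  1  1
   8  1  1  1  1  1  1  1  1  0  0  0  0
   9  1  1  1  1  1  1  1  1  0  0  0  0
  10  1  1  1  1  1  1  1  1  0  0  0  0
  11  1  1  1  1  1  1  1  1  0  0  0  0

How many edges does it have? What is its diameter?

K_{8,4} has 8 * 4 = 32 edges.
Any vertex reaches any opposite-side vertex in 1 step; same-side vertices reach in 2 steps via any opposite-side vertex.
Diameter = 2.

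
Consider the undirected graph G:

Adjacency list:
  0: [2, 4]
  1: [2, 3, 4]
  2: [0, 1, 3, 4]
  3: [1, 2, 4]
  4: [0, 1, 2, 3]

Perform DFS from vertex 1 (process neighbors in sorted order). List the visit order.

DFS from vertex 1 (neighbors processed in ascending order):
Visit order: 1, 2, 0, 4, 3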